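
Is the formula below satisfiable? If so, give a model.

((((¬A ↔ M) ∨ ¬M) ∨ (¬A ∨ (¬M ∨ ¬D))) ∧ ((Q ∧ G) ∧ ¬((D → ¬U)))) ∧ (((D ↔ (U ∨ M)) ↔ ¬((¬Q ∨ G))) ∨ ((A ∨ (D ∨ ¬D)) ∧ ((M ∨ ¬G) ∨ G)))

Q = True, D = True, U = True, A = False, M = False, G = True

  (((¬A ↔ M) ∨ ¬M) ∨ (¬A ∨ (¬M ∨ ¬D))) ∧ ((Q ∧ G) ∧ ¬((D → ¬U))) = True
    ((¬A ↔ M) ∨ ¬M) ∨ (¬A ∨ (¬M ∨ ¬D)) = True
      (¬A ↔ M) ∨ ¬M = True
        ¬A ↔ M = False
          ¬A = True
        ¬M = True
      ¬A ∨ (¬M ∨ ¬D) = True
        ¬A = True
        ¬M ∨ ¬D = True
          ¬M = True
          ¬D = False
    (Q ∧ G) ∧ ¬((D → ¬U)) = True
      Q ∧ G = True
      ¬((D → ¬U)) = True
        D → ¬U = False
          ¬U = False
  ((D ↔ (U ∨ M)) ↔ ¬((¬Q ∨ G))) ∨ ((A ∨ (D ∨ ¬D)) ∧ ((M ∨ ¬G) ∨ G)) = True
    (D ↔ (U ∨ M)) ↔ ¬((¬Q ∨ G)) = False
      D ↔ (U ∨ M) = True
        U ∨ M = True
      ¬((¬Q ∨ G)) = False
        ¬Q ∨ G = True
          ¬Q = False
    (A ∨ (D ∨ ¬D)) ∧ ((M ∨ ¬G) ∨ G) = True
      A ∨ (D ∨ ¬D) = True
        D ∨ ¬D = True
          ¬D = False
      (M ∨ ¬G) ∨ G = True
        M ∨ ¬G = False
          ¬G = False
Both conjuncts True, so the formula holds.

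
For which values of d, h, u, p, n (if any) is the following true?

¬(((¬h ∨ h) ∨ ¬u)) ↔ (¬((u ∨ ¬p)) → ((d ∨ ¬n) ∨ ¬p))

d=F, h=F, u=F, p=T, n=T

  ¬(((¬h ∨ h) ∨ ¬u)) ↔ (¬((u ∨ ¬p)) → ((d ∨ ¬n) ∨ ¬p)) = True
    ¬(((¬h ∨ h) ∨ ¬u)) = False
      (¬h ∨ h) ∨ ¬u = True
        ¬h ∨ h = True
          ¬h = True
        ¬u = True
    ¬((u ∨ ¬p)) → ((d ∨ ¬n) ∨ ¬p) = False
      ¬((u ∨ ¬p)) = True
        u ∨ ¬p = False
          ¬p = False
      (d ∨ ¬n) ∨ ¬p = False
        d ∨ ¬n = False
          ¬n = False
        ¬p = False
The formula evaluates to True.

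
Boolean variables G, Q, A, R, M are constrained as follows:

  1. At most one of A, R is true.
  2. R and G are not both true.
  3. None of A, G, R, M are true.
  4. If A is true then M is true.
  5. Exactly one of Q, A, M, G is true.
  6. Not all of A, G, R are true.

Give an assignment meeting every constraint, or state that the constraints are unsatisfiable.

G: False, Q: True, A: False, R: False, M: False

  (1) {A, R}: 0 true — at most one ✓
  (2) R=F, G=F — not both ✓
  (3) {A, G, R, M}: 0 true — none ✓
  (4) A=F ⇒ M: vacuous ✓
  (5) {Q, A, M, G}: 1 true — exactly one ✓
  (6) {A, G, R}: 0/3 true — not all ✓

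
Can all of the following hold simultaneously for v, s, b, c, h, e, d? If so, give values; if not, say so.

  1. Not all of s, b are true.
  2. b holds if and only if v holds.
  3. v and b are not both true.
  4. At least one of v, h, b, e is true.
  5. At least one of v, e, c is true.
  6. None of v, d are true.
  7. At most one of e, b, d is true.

v = False, s = True, b = False, c = False, h = False, e = True, d = False

  (1) {s, b}: 1/2 true — not all ✓
  (2) b=F, v=F — same ✓
  (3) v=F, b=F — not both ✓
  (4) {v, h, b, e}: 1 true — at least one ✓
  (5) {v, e, c}: 1 true — at least one ✓
  (6) {v, d}: 0 true — none ✓
  (7) {e, b, d}: 1 true — at most one ✓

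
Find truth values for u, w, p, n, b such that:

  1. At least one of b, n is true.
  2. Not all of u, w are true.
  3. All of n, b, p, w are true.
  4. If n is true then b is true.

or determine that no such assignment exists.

u = False; w = True; p = True; n = True; b = True

  (1) {b, n}: 2 true — at least one ✓
  (2) {u, w}: 1/2 true — not all ✓
  (3) {n, b, p, w}: all 4 true ✓
  (4) n=T ⇒ b: T ✓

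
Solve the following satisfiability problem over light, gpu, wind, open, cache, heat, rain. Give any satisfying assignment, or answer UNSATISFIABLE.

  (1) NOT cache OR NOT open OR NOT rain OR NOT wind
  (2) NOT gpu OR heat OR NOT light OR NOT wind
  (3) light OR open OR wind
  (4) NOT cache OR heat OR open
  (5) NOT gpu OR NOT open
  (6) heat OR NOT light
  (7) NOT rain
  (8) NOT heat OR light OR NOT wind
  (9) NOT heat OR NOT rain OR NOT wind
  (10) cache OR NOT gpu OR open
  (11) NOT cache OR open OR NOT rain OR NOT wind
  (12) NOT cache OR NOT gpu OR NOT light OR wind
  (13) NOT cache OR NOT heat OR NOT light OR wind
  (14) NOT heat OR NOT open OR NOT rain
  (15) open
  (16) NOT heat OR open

Unit clause (NOT rain) forces rain = False.
Unit clause (open) forces open = True.
In (NOT gpu OR NOT open) only NOT gpu is left, so gpu = False.
Set light = True.
  then (heat OR NOT light) forces heat = True.
Set wind = True.
Set cache = False.
All clauses satisfied.

light: True, gpu: False, wind: True, open: True, cache: False, heat: True, rain: False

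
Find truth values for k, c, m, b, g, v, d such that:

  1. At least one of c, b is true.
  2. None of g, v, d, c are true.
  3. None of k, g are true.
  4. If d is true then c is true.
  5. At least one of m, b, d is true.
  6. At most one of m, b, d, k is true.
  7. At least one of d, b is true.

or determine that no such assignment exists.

k: False; c: False; m: False; b: True; g: False; v: False; d: False

  (1) {c, b}: 1 true — at least one ✓
  (2) {g, v, d, c}: 0 true — none ✓
  (3) {k, g}: 0 true — none ✓
  (4) d=F ⇒ c: vacuous ✓
  (5) {m, b, d}: 1 true — at least one ✓
  (6) {m, b, d, k}: 1 true — at most one ✓
  (7) {d, b}: 1 true — at least one ✓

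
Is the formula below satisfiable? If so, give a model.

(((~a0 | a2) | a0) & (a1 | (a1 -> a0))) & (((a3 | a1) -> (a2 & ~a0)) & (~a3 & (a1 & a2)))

a0 = False, a1 = True, a2 = True, a3 = False

  ((~a0 | a2) | a0) & (a1 | (a1 -> a0)) = True
    (~a0 | a2) | a0 = True
      ~a0 | a2 = True
        ~a0 = True
    a1 | (a1 -> a0) = True
      a1 -> a0 = False
  ((a3 | a1) -> (a2 & ~a0)) & (~a3 & (a1 & a2)) = True
    (a3 | a1) -> (a2 & ~a0) = True
      a3 | a1 = True
      a2 & ~a0 = True
        ~a0 = True
    ~a3 & (a1 & a2) = True
      ~a3 = True
      a1 & a2 = True
Both conjuncts True, so the formula holds.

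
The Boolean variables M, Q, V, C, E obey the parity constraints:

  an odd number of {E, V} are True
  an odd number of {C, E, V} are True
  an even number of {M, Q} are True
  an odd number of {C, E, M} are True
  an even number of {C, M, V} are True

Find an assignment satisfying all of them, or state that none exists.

M = False, Q = False, V = False, C = False, E = True

{E, V}: 1 true → odd ✓
{C, E, V}: 1 true → odd ✓
{M, Q}: 0 true → even ✓
{C, E, M}: 1 true → odd ✓
{C, M, V}: 0 true → even ✓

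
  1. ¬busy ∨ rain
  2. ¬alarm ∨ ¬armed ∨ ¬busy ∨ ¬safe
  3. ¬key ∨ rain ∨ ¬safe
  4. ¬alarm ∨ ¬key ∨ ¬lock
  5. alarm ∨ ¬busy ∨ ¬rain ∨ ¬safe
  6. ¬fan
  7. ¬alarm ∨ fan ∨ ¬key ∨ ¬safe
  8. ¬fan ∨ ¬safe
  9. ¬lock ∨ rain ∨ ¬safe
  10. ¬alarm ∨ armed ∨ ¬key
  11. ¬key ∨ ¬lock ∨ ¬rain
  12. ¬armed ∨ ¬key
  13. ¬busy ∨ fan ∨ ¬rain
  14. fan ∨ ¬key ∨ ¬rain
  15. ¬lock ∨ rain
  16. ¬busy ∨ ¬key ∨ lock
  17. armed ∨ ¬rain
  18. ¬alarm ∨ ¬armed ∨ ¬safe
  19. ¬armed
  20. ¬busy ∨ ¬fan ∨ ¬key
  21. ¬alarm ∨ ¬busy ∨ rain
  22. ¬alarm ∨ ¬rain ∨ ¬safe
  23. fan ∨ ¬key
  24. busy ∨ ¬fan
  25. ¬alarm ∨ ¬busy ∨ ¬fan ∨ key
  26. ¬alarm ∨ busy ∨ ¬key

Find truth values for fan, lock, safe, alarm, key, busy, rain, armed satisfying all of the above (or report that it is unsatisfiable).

Unit clause (¬fan) forces fan = False.
Unit clause (¬armed) forces armed = False.
In (fan ∨ ¬key) only ¬key is left, so key = False.
In (armed ∨ ¬rain) only ¬rain is left, so rain = False.
In (¬busy ∨ rain) only ¬busy is left, so busy = False.
In (¬lock ∨ rain) only ¬lock is left, so lock = False.
Set safe = True.
Set alarm = True.
All clauses satisfied.

fan = False, lock = False, safe = True, alarm = True, key = False, busy = False, rain = False, armed = False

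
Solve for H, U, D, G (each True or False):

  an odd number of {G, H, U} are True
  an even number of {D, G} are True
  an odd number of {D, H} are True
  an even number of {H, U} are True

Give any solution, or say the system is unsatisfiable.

H: False, U: False, D: True, G: True

{G, H, U}: 1 true → odd ✓
{D, G}: 2 true → even ✓
{D, H}: 1 true → odd ✓
{H, U}: 0 true → even ✓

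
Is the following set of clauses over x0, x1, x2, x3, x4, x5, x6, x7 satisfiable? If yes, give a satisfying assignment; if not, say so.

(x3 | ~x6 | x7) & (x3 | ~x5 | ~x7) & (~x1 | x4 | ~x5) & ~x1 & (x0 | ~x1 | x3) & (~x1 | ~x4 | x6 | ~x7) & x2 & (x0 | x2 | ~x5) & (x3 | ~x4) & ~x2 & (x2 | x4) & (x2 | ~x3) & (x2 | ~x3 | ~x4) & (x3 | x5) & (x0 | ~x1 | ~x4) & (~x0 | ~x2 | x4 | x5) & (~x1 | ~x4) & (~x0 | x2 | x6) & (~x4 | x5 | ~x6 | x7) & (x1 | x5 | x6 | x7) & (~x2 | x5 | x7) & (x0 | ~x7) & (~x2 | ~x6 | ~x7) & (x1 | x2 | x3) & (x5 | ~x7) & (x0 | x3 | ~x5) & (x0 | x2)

Case x2 = True:
  Clause (~x2) is falsified — contradiction.
Case x2 = False:
  Clause (x2) is falsified — contradiction.
Both cases fail, so the formula is unsatisfiable.

No satisfying assignment exists.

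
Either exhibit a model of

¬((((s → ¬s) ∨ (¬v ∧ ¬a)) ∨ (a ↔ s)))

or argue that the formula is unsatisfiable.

v = True, a = False, s = True

  ¬((((s → ¬s) ∨ (¬v ∧ ¬a)) ∨ (a ↔ s))) = True
    ((s → ¬s) ∨ (¬v ∧ ¬a)) ∨ (a ↔ s) = False
      (s → ¬s) ∨ (¬v ∧ ¬a) = False
        s → ¬s = False
          ¬s = False
        ¬v ∧ ¬a = False
          ¬v = False
          ¬a = True
      a ↔ s = False
The formula evaluates to True.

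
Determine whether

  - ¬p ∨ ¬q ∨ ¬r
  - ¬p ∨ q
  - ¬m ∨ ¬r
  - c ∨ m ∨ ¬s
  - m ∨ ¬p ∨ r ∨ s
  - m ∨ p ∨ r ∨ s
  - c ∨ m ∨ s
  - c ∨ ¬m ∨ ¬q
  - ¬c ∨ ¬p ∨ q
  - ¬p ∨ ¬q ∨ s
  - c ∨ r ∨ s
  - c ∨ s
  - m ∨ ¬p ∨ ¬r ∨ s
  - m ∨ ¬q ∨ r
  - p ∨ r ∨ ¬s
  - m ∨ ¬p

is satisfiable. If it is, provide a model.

Set q = False.
  then (¬p ∨ q) forces p = False.
Set s = False.
  then (c ∨ s) forces c = True.
Set r = True.
  then (¬m ∨ ¬r) forces m = False.
All clauses satisfied.

q=F, s=F, p=F, c=T, r=T, m=F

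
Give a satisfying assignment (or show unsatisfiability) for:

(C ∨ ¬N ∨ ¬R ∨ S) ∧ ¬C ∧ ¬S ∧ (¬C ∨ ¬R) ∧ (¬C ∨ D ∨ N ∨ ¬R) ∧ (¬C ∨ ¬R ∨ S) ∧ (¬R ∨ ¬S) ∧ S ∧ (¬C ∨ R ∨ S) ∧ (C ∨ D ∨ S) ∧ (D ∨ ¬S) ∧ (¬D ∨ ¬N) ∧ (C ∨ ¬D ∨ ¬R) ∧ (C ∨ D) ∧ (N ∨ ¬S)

The formula is unsatisfiable.

Case S = True:
  Clause (¬S) is falsified — contradiction.
Case S = False:
  Clause (S) is falsified — contradiction.
Both cases fail, so the formula is unsatisfiable.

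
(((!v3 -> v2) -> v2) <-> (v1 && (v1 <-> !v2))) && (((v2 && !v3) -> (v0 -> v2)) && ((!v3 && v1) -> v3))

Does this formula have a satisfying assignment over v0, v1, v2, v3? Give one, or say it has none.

v0 = True; v1 = False; v2 = False; v3 = True

  ((!v3 -> v2) -> v2) <-> (v1 && (v1 <-> !v2)) = True
    (!v3 -> v2) -> v2 = False
      !v3 -> v2 = True
        !v3 = False
    v1 && (v1 <-> !v2) = False
      v1 <-> !v2 = False
        !v2 = True
  ((v2 && !v3) -> (v0 -> v2)) && ((!v3 && v1) -> v3) = True
    (v2 && !v3) -> (v0 -> v2) = True
      v2 && !v3 = False
        !v3 = False
      v0 -> v2 = False
    (!v3 && v1) -> v3 = True
      !v3 && v1 = False
        !v3 = False
Both conjuncts True, so the formula holds.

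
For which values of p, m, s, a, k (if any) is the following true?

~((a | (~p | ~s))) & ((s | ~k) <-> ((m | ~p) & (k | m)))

p = True, m = True, s = True, a = False, k = True

  ~((a | (~p | ~s))) = True
    a | (~p | ~s) = False
      ~p | ~s = False
        ~p = False
        ~s = False
  (s | ~k) <-> ((m | ~p) & (k | m)) = True
    s | ~k = True
      ~k = False
    (m | ~p) & (k | m) = True
      m | ~p = True
        ~p = False
      k | m = True
Both conjuncts True, so the formula holds.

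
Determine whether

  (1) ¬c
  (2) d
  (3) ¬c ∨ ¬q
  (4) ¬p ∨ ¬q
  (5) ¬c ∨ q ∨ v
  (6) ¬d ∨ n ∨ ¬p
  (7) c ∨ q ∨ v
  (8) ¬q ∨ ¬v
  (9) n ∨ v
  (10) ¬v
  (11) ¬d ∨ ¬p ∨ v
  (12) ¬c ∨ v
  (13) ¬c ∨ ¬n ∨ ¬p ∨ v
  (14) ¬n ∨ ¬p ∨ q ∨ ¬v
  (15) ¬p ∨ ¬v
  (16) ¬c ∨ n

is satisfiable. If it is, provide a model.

p=F, v=F, d=T, n=T, c=F, q=T

Unit clause (¬c) forces c = False.
Unit clause (d) forces d = True.
Unit clause (¬v) forces v = False.
In (¬d ∨ ¬p ∨ v) only ¬p is left, so p = False.
In (c ∨ q ∨ v) only q is left, so q = True.
In (n ∨ v) only n is left, so n = True.
All clauses satisfied.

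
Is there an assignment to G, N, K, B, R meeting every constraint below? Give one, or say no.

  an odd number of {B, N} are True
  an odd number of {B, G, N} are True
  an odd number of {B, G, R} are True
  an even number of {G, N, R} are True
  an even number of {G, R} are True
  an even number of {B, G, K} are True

G: False, N: False, K: True, B: True, R: False

{B, N}: 1 true → odd ✓
{B, G, N}: 1 true → odd ✓
{B, G, R}: 1 true → odd ✓
{G, N, R}: 0 true → even ✓
{G, R}: 0 true → even ✓
{B, G, K}: 2 true → even ✓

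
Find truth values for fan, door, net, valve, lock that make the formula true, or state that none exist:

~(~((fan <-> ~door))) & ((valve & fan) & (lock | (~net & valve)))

fan: True, door: False, net: True, valve: True, lock: True

  ~(~((fan <-> ~door))) = True
    ~((fan <-> ~door)) = False
      fan <-> ~door = True
        ~door = True
  (valve & fan) & (lock | (~net & valve)) = True
    valve & fan = True
    lock | (~net & valve) = True
      ~net & valve = False
        ~net = False
Both conjuncts True, so the formula holds.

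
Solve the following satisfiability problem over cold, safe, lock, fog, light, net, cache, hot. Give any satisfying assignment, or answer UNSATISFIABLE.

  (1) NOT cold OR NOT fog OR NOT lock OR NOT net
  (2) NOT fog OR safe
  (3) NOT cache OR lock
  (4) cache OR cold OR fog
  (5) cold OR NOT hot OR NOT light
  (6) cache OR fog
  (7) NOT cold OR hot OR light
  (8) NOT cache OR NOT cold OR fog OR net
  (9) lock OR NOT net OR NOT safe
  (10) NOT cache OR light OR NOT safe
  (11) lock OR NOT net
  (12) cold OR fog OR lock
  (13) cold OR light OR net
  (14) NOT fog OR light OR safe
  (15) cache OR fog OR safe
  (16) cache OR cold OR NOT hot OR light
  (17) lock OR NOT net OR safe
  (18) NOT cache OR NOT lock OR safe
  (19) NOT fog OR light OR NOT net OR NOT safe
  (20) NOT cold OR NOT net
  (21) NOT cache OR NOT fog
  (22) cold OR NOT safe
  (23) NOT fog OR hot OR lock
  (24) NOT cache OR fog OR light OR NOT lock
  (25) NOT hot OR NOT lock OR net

cold = True, safe = True, lock = False, fog = True, light = False, net = False, cache = False, hot = True

Try cold = False:
  (cold OR NOT safe) forces safe = False.
  (NOT fog OR safe) forces fog = False.
  (cache OR cold OR fog) forces cache = True.
  (NOT cache OR lock) forces lock = True.
  clause (NOT cache OR NOT lock OR safe) is falsified — backtrack.
So cold = True.
  then (NOT cold OR NOT net) forces net = False.
Set safe = True.
Set lock = False.
  then (NOT cache OR lock) forces cache = False.
  then (cache OR fog) forces fog = True.
  then (NOT fog OR hot OR lock) forces hot = True.
Set light = False.
All clauses satisfied.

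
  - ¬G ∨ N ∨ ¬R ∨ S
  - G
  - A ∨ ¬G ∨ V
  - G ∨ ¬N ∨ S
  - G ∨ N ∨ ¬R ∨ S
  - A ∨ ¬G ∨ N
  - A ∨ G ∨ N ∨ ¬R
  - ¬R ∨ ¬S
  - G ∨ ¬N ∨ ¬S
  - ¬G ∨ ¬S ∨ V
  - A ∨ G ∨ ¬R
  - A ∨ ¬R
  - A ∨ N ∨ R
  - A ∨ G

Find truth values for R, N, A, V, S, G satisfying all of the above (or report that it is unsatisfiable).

Unit clause (G) forces G = True.
Set R = False.
Set N = False.
  then (A ∨ ¬G ∨ N) forces A = True.
Set V = True.
Set S = False.
All clauses satisfied.

R: False, N: False, A: True, V: True, S: False, G: True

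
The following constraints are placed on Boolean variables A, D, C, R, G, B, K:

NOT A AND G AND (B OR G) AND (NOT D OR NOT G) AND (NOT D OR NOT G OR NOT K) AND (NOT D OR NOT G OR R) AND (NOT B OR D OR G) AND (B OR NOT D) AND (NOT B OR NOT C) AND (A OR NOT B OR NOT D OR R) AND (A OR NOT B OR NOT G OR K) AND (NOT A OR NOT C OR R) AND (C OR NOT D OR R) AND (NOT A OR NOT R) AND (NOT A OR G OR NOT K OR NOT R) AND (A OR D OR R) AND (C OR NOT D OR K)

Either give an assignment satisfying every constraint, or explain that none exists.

Unit clause (NOT A) forces A = False.
Unit clause (G) forces G = True.
In (NOT D OR NOT G) only NOT D is left, so D = False.
In (A OR D OR R) only R is left, so R = True.
Set C = False.
Set B = False.
Set K = False.
All clauses satisfied.

A = False, D = False, C = False, R = True, G = True, B = False, K = False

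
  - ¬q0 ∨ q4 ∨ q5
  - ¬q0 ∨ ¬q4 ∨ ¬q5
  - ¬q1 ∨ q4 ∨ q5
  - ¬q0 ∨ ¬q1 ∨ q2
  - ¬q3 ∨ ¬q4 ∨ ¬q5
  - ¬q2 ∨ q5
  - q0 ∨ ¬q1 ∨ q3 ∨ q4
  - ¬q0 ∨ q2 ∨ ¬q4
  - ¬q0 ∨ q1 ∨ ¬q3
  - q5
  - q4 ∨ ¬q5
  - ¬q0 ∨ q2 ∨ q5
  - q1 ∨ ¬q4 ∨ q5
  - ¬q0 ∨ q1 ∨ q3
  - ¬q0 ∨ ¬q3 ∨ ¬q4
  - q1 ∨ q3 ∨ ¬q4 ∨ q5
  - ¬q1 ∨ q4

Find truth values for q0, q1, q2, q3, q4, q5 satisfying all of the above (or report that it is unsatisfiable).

q0 = False, q1 = False, q2 = False, q3 = False, q4 = True, q5 = True

Unit clause (q5) forces q5 = True.
In (q4 ∨ ¬q5) only q4 is left, so q4 = True.
In (¬q0 ∨ ¬q4 ∨ ¬q5) only ¬q0 is left, so q0 = False.
In (¬q3 ∨ ¬q4 ∨ ¬q5) only ¬q3 is left, so q3 = False.
Set q1 = False.
Set q2 = False.
All clauses satisfied.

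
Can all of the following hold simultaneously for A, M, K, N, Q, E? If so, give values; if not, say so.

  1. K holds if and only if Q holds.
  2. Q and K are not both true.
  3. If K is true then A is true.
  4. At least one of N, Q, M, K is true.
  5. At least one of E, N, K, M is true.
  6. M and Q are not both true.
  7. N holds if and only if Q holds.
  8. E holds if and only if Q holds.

A: True, M: True, K: False, N: False, Q: False, E: False

  (1) K=F, Q=F — same ✓
  (2) Q=F, K=F — not both ✓
  (3) K=F ⇒ A: vacuous ✓
  (4) {N, Q, M, K}: 1 true — at least one ✓
  (5) {E, N, K, M}: 1 true — at least one ✓
  (6) M=T, Q=F — not both ✓
  (7) N=F, Q=F — same ✓
  (8) E=F, Q=F — same ✓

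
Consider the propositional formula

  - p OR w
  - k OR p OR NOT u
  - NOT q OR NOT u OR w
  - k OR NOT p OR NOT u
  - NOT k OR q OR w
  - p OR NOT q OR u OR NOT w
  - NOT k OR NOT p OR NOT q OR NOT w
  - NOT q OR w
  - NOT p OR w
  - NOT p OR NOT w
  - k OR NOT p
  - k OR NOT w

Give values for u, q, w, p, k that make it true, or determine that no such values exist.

u = False, q = False, w = True, p = False, k = True

Set u = False.
Try q = True:
  (NOT q OR w) forces w = True.
  (p OR NOT q OR u OR NOT w) forces p = True.
  clause (NOT p OR NOT w) is falsified — backtrack.
So q = False.
Set w = True.
  then (NOT p OR NOT w) forces p = False.
  then (k OR NOT w) forces k = True.
All clauses satisfied.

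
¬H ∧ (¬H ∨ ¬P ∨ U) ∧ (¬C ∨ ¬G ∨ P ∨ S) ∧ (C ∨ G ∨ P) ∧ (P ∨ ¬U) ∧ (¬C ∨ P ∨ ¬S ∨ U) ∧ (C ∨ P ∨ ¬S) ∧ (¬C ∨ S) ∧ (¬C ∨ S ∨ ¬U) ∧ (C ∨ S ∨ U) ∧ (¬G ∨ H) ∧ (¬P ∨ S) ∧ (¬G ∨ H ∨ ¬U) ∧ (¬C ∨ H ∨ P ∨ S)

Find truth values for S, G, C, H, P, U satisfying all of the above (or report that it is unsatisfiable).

S = True, G = False, C = True, H = False, P = True, U = True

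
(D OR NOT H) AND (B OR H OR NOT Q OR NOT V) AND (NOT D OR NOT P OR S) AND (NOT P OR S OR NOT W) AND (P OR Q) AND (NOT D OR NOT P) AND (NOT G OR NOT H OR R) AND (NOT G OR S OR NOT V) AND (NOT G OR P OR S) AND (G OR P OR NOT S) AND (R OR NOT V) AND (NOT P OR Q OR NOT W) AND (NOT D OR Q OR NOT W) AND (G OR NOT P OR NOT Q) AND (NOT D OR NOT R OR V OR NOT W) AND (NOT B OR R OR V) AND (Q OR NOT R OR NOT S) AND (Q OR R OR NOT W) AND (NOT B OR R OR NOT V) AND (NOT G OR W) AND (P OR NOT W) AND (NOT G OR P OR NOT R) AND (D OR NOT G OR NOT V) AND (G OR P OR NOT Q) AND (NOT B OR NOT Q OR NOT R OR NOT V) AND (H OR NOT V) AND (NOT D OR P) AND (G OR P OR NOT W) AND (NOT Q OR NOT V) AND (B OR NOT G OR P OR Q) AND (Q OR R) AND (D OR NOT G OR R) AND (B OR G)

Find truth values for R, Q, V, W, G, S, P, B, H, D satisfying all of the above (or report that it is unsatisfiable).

Set R = True.
Set Q = False.
  then (P OR Q) forces P = True.
  then (NOT D OR NOT P) forces D = False.
  then (NOT P OR Q OR NOT W) forces W = False.
  then (Q OR NOT R OR NOT S) forces S = False.
  then (NOT G OR W) forces G = False.
  then (B OR G) forces B = True.
  then (D OR NOT H) forces H = False.
  then (H OR NOT V) forces V = False.
All clauses satisfied.

R=T, Q=F, V=F, W=F, G=F, S=F, P=T, B=T, H=F, D=F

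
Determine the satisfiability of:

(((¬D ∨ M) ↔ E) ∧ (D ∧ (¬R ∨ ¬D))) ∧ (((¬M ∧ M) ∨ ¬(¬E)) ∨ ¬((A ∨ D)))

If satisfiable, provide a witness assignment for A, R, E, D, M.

A = True; R = False; E = True; D = True; M = True

  ((¬D ∨ M) ↔ E) ∧ (D ∧ (¬R ∨ ¬D)) = True
    (¬D ∨ M) ↔ E = True
      ¬D ∨ M = True
        ¬D = False
    D ∧ (¬R ∨ ¬D) = True
      ¬R ∨ ¬D = True
        ¬R = True
        ¬D = False
  ((¬M ∧ M) ∨ ¬(¬E)) ∨ ¬((A ∨ D)) = True
    (¬M ∧ M) ∨ ¬(¬E) = True
      ¬M ∧ M = False
        ¬M = False
      ¬(¬E) = True
        ¬E = False
    ¬((A ∨ D)) = False
      A ∨ D = True
Both conjuncts True, so the formula holds.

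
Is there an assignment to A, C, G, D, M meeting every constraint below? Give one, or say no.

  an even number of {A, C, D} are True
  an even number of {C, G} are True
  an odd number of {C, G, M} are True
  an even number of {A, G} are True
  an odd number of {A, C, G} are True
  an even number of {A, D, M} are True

A: True, C: True, G: True, D: False, M: True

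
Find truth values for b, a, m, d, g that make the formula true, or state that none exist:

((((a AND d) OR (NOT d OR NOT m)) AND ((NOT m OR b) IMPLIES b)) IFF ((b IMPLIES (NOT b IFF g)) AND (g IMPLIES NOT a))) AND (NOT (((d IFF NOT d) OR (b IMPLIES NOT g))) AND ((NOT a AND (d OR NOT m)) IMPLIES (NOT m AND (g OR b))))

The formula is unsatisfiable.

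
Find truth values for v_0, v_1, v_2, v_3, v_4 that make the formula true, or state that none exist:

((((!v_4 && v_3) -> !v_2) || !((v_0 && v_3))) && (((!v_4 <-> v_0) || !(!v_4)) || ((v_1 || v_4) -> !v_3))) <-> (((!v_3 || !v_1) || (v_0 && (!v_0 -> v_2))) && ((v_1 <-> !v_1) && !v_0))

v_0 = False, v_1 = True, v_2 = False, v_3 = True, v_4 = False

  ((((!v_4 && v_3) -> !v_2) || !((v_0 && v_3))) && (((!v_4 <-> v_0) || !(!v_4)) || ((v_1 || v_4) -> !v_3))) <-> (((!v_3 || !v_1) || (v_0 && (!v_0 -> v_2))) && ((v_1 <-> !v_1) && !v_0)) = True
    (((!v_4 && v_3) -> !v_2) || !((v_0 && v_3))) && (((!v_4 <-> v_0) || !(!v_4)) || ((v_1 || v_4) -> !v_3)) = False
      ((!v_4 && v_3) -> !v_2) || !((v_0 && v_3)) = True
        (!v_4 && v_3) -> !v_2 = True
          !v_4 && v_3 = True
            !v_4 = True
          !v_2 = True
        !((v_0 && v_3)) = True
          v_0 && v_3 = False
      ((!v_4 <-> v_0) || !(!v_4)) || ((v_1 || v_4) -> !v_3) = False
        (!v_4 <-> v_0) || !(!v_4) = False
          !v_4 <-> v_0 = False
            !v_4 = True
          !(!v_4) = False
            !v_4 = True
        (v_1 || v_4) -> !v_3 = False
          v_1 || v_4 = True
          !v_3 = False
    ((!v_3 || !v_1) || (v_0 && (!v_0 -> v_2))) && ((v_1 <-> !v_1) && !v_0) = False
      (!v_3 || !v_1) || (v_0 && (!v_0 -> v_2)) = False
        !v_3 || !v_1 = False
          !v_3 = False
          !v_1 = False
        v_0 && (!v_0 -> v_2) = False
          !v_0 -> v_2 = False
            !v_0 = True
      (v_1 <-> !v_1) && !v_0 = False
        v_1 <-> !v_1 = False
          !v_1 = False
        !v_0 = True
The formula evaluates to True.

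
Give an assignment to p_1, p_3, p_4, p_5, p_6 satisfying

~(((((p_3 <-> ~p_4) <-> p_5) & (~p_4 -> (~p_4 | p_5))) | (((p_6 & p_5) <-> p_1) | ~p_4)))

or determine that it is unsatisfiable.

p_1 = True; p_3 = False; p_4 = True; p_5 = False; p_6 = True

  ~(((((p_3 <-> ~p_4) <-> p_5) & (~p_4 -> (~p_4 | p_5))) | (((p_6 & p_5) <-> p_1) | ~p_4))) = True
    (((p_3 <-> ~p_4) <-> p_5) & (~p_4 -> (~p_4 | p_5))) | (((p_6 & p_5) <-> p_1) | ~p_4) = False
      ((p_3 <-> ~p_4) <-> p_5) & (~p_4 -> (~p_4 | p_5)) = False
        (p_3 <-> ~p_4) <-> p_5 = False
          p_3 <-> ~p_4 = True
            ~p_4 = False
        ~p_4 -> (~p_4 | p_5) = True
          ~p_4 = False
          ~p_4 | p_5 = False
            ~p_4 = False
      ((p_6 & p_5) <-> p_1) | ~p_4 = False
        (p_6 & p_5) <-> p_1 = False
          p_6 & p_5 = False
        ~p_4 = False
The formula evaluates to True.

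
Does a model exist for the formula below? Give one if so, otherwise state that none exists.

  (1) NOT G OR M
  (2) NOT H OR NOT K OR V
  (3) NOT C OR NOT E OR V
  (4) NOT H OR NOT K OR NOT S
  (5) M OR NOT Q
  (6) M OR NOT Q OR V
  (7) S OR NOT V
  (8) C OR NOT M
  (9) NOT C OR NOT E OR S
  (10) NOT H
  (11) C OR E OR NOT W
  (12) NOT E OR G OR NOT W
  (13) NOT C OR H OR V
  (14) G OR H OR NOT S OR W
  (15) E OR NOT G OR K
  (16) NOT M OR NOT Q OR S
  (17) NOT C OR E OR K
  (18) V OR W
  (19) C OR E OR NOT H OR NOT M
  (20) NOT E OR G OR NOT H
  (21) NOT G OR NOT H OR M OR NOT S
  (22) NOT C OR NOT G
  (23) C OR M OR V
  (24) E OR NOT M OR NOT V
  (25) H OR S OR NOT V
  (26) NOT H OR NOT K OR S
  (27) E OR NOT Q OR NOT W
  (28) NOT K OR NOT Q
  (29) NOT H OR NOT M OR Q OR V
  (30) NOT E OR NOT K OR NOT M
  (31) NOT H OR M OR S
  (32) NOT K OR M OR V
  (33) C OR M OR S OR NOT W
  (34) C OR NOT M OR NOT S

Unit clause (NOT H) forces H = False.
Set W = True.
Set Q = False.
Try S = False:
  (S OR NOT V) forces V = False.
  (NOT C OR H OR V) forces C = False.
  (C OR NOT M) forces M = False.
  clause (C OR M OR V) is falsified — backtrack.
So S = True.
Set G = False.
  then (NOT E OR G OR NOT W) forces E = False.
  then (C OR E OR NOT W) forces C = True.
  then (NOT C OR H OR V) forces V = True.
  then (NOT C OR E OR K) forces K = True.
  then (E OR NOT M OR NOT V) forces M = False.
All clauses satisfied.

W=T, Q=F, S=T, G=F, M=F, C=T, V=T, H=F, K=T, E=F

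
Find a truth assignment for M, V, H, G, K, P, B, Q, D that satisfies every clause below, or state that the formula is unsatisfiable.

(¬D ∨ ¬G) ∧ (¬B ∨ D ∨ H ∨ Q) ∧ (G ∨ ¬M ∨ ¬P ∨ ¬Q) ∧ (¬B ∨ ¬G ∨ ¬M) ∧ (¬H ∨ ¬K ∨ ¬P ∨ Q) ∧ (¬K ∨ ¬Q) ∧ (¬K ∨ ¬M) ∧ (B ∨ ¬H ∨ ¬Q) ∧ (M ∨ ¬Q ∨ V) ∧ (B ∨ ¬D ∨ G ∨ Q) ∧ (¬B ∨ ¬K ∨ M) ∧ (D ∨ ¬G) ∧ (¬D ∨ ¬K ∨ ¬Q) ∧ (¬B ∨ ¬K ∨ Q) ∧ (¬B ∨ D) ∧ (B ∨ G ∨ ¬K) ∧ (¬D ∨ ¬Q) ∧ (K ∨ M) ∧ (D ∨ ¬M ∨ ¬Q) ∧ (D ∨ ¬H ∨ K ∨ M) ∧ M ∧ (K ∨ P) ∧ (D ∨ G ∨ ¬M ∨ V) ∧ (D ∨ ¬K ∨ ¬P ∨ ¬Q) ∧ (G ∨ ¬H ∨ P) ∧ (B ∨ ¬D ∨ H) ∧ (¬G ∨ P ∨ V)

Unit clause (M) forces M = True.
In (¬K ∨ ¬M) only ¬K is left, so K = False.
In (K ∨ P) only P is left, so P = True.
Set V = True.
Set H = True.
Try G = True:
  (¬D ∨ ¬G) forces D = False.
  clause (D ∨ ¬G) is falsified — backtrack.
So G = False.
  then (G ∨ ¬M ∨ ¬P ∨ ¬Q) forces Q = False.
Set B = False.
  then (B ∨ ¬D ∨ G ∨ Q) forces D = False.
All clauses satisfied.

M = True, V = True, H = True, G = False, K = False, P = True, B = False, Q = False, D = False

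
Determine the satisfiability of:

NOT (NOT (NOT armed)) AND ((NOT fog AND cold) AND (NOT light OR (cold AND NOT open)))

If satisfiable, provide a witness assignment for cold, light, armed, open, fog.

cold = True, light = True, armed = False, open = False, fog = False

  NOT (NOT (NOT armed)) = True
    NOT (NOT armed) = False
      NOT armed = True
  (NOT fog AND cold) AND (NOT light OR (cold AND NOT open)) = True
    NOT fog AND cold = True
      NOT fog = True
    NOT light OR (cold AND NOT open) = True
      NOT light = False
      cold AND NOT open = True
        NOT open = True
Both conjuncts True, so the formula holds.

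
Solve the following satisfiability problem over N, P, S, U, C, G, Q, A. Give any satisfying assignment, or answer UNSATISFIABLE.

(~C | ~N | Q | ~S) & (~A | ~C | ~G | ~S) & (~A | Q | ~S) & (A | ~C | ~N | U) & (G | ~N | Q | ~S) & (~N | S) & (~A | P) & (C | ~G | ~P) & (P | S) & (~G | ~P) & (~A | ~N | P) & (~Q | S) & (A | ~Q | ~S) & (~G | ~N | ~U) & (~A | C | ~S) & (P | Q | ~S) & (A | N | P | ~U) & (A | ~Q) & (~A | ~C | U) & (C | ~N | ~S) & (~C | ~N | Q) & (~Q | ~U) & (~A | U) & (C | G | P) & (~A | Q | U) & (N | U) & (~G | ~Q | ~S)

N = False, P = True, S = False, U = True, C = False, G = False, Q = False, A = False

Set N = False.
  then (N | U) forces U = True.
  then (~Q | ~U) forces Q = False.
Set P = True.
  then (~G | ~P) forces G = False.
Set S = False.
Set C = False.
Set A = False.
All clauses satisfied.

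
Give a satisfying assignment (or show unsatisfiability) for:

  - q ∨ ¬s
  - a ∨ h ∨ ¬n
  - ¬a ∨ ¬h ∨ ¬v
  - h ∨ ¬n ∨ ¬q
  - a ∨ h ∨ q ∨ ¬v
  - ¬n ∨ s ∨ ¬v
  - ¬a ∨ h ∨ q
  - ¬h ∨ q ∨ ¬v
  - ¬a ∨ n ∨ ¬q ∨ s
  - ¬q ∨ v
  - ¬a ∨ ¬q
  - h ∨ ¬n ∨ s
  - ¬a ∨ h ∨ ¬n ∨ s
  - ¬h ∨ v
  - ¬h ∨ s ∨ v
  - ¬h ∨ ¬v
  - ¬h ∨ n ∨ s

a=F, q=F, s=F, n=F, h=F, v=F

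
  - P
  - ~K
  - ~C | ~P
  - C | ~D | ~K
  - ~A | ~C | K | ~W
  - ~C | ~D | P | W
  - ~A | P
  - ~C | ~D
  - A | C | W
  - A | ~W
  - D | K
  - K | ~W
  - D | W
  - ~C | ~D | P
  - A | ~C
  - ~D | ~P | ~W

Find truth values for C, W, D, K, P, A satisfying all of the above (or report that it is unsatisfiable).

Unit clause (P) forces P = True.
Unit clause (~K) forces K = False.
In (~C | ~P) only ~C is left, so C = False.
In (D | K) only D is left, so D = True.
In (K | ~W) only ~W is left, so W = False.
In (A | C | W) only A is left, so A = True.
All clauses satisfied.

C: False, W: False, D: True, K: False, P: True, A: True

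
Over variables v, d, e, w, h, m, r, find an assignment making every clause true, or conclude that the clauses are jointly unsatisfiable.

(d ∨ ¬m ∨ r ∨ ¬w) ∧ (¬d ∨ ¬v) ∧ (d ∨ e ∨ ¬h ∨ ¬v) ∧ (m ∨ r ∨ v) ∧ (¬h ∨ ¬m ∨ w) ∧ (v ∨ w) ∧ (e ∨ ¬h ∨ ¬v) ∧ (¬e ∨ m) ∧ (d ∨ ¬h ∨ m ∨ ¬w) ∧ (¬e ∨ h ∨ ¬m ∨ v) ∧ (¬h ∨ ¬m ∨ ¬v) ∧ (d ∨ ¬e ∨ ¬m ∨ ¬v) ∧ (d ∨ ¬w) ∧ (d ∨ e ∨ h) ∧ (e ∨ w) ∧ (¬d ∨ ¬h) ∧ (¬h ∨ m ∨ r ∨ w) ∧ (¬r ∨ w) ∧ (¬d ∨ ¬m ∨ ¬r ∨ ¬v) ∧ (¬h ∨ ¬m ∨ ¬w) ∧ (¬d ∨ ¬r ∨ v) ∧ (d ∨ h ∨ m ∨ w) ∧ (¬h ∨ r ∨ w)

v: False, d: True, e: False, w: True, h: False, m: True, r: False

Try v = True:
  (¬d ∨ ¬v) forces d = False.
  (d ∨ ¬w) forces w = False.
  (e ∨ w) forces e = True.
  (¬e ∨ m) forces m = True.
  clause (d ∨ ¬e ∨ ¬m ∨ ¬v) is falsified — backtrack.
So v = False.
  then (v ∨ w) forces w = True.
  then (d ∨ ¬w) forces d = True.
  then (¬d ∨ ¬h) forces h = False.
  then (¬d ∨ ¬r ∨ v) forces r = False.
  then (m ∨ r ∨ v) forces m = True.
  then (¬e ∨ h ∨ ¬m ∨ v) forces e = False.
All clauses satisfied.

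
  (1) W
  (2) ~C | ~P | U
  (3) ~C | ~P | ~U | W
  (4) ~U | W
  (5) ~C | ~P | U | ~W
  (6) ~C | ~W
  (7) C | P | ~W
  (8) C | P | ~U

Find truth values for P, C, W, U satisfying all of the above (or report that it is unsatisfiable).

Unit clause (W) forces W = True.
In (~C | ~W) only ~C is left, so C = False.
In (C | P | ~W) only P is left, so P = True.
Set U = False.
All clauses satisfied.

P=T, C=F, W=T, U=F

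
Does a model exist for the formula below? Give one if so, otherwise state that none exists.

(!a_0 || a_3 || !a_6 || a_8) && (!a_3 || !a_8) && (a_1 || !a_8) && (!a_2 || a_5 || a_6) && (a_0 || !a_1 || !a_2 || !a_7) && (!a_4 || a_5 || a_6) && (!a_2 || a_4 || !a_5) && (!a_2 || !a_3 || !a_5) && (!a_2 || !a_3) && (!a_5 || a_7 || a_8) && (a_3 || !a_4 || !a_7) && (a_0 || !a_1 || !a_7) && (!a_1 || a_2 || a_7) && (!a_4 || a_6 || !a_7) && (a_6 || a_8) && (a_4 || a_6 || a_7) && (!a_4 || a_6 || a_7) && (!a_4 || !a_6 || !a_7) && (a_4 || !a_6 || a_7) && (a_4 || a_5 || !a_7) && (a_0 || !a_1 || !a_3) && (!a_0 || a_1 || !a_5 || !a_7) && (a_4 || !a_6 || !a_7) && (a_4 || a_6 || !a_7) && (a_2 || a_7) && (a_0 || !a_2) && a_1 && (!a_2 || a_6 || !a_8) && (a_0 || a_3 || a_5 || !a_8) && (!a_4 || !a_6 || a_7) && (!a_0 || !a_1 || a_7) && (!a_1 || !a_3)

The formula is unsatisfiable.

Case a_0 = True:
  (a_1) forces a_1 = True.
  (!a_0 || !a_1 || a_7) forces a_7 = True.
  (!a_1 || !a_3) forces a_3 = False.
  (a_3 || !a_4 || !a_7) forces a_4 = False.
  (a_4 || a_5 || !a_7) forces a_5 = True.
  (!a_2 || a_4 || !a_5) forces a_2 = False.
  (a_4 || !a_6 || !a_7) forces a_6 = False.
  Clause (a_4 || a_6 || !a_7) is falsified — contradiction.
Case a_0 = False:
  (a_0 || !a_2) forces a_2 = False.
  (a_2 || a_7) forces a_7 = True.
  (a_0 || !a_1 || !a_7) forces a_1 = False.
  Clause (a_1) is falsified — contradiction.
Both cases fail, so the formula is unsatisfiable.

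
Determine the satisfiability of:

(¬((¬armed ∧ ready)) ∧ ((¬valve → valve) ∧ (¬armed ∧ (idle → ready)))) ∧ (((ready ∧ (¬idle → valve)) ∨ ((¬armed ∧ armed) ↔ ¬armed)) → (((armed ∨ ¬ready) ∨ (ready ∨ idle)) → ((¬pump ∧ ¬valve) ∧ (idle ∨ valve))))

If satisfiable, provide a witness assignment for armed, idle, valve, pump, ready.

armed=F, idle=F, valve=T, pump=F, ready=F

  ¬((¬armed ∧ ready)) ∧ ((¬valve → valve) ∧ (¬armed ∧ (idle → ready))) = True
    ¬((¬armed ∧ ready)) = True
      ¬armed ∧ ready = False
        ¬armed = True
    (¬valve → valve) ∧ (¬armed ∧ (idle → ready)) = True
      ¬valve → valve = True
        ¬valve = False
      ¬armed ∧ (idle → ready) = True
        ¬armed = True
        idle → ready = True
  ((ready ∧ (¬idle → valve)) ∨ ((¬armed ∧ armed) ↔ ¬armed)) → (((armed ∨ ¬ready) ∨ (ready ∨ idle)) → ((¬pump ∧ ¬valve) ∧ (idle ∨ valve))) = True
    (ready ∧ (¬idle → valve)) ∨ ((¬armed ∧ armed) ↔ ¬armed) = False
      ready ∧ (¬idle → valve) = False
        ¬idle → valve = True
          ¬idle = True
      (¬armed ∧ armed) ↔ ¬armed = False
        ¬armed ∧ armed = False
          ¬armed = True
        ¬armed = True
    ((armed ∨ ¬ready) ∨ (ready ∨ idle)) → ((¬pump ∧ ¬valve) ∧ (idle ∨ valve)) = False
      (armed ∨ ¬ready) ∨ (ready ∨ idle) = True
        armed ∨ ¬ready = True
          ¬ready = True
        ready ∨ idle = False
      (¬pump ∧ ¬valve) ∧ (idle ∨ valve) = False
        ¬pump ∧ ¬valve = False
          ¬pump = True
          ¬valve = False
        idle ∨ valve = True
Both conjuncts True, so the formula holds.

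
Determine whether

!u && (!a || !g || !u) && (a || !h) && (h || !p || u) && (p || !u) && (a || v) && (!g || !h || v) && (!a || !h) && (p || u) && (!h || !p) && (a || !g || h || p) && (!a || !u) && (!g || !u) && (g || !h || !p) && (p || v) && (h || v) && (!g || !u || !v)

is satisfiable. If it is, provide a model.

Case u = True:
  Clause (!u) is falsified — contradiction.
Case u = False:
  (p || u) forces p = True.
  (h || !p || u) forces h = True.
  Clause (!h || !p) is falsified — contradiction.
Both cases fail, so the formula is unsatisfiable.

Unsatisfiable — no assignment works.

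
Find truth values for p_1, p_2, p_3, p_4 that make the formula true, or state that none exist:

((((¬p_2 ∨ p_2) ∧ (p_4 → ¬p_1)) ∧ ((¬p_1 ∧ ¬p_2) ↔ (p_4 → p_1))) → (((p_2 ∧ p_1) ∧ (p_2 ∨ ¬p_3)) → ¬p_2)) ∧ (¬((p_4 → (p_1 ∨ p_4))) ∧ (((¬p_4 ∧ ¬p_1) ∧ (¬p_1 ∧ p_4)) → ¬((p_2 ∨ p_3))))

The formula is unsatisfiable.

The conjunct ¬((p_4 → (p_1 ∨ p_4))) is unsatisfiable on its own:
  p_1=F, p_4=F: evaluates to False.
  p_1=F, p_4=T: evaluates to False.
  p_1=T, p_4=F: evaluates to False.
  p_1=T, p_4=T: evaluates to False.
So the whole conjunction is unsatisfiable.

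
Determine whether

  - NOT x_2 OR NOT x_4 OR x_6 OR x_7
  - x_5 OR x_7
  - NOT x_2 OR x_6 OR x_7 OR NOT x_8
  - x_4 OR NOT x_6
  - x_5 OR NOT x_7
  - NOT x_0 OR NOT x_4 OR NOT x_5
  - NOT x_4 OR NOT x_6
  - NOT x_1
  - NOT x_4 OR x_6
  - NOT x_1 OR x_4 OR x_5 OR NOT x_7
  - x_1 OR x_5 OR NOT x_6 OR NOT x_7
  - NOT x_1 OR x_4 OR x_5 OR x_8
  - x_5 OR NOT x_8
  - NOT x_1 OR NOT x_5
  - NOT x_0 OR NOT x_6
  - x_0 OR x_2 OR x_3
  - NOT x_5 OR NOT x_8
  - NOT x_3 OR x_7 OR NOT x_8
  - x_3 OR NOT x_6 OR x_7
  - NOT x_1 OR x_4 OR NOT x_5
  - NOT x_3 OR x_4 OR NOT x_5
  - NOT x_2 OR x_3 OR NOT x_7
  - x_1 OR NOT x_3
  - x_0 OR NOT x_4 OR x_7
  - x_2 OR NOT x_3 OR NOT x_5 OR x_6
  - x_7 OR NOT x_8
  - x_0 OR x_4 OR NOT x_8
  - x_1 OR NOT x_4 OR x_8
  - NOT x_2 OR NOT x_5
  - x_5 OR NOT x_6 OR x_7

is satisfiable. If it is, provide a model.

Unit clause (NOT x_1) forces x_1 = False.
In (x_1 OR NOT x_3) only NOT x_3 is left, so x_3 = False.
Try x_0 = False:
  (x_0 OR x_2 OR x_3) forces x_2 = True.
  (NOT x_2 OR x_3 OR NOT x_7) forces x_7 = False.
  (x_5 OR x_7) forces x_5 = True.
  clause (NOT x_2 OR NOT x_5) is falsified — backtrack.
So x_0 = True.
  then (NOT x_0 OR NOT x_6) forces x_6 = False.
  then (NOT x_4 OR x_6) forces x_4 = False.
Try x_2 = True:
  (NOT x_2 OR x_3 OR NOT x_7) forces x_7 = False.
  (x_5 OR x_7) forces x_5 = True.
  clause (NOT x_2 OR NOT x_5) is falsified — backtrack.
So x_2 = False.
Try x_5 = False:
  (x_5 OR x_7) forces x_7 = True.
  clause (x_5 OR NOT x_7) is falsified — backtrack.
So x_5 = True.
  then (NOT x_5 OR NOT x_8) forces x_8 = False.
Set x_7 = False.
All clauses satisfied.

x_0: True; x_1: False; x_2: False; x_3: False; x_4: False; x_5: True; x_6: False; x_7: False; x_8: False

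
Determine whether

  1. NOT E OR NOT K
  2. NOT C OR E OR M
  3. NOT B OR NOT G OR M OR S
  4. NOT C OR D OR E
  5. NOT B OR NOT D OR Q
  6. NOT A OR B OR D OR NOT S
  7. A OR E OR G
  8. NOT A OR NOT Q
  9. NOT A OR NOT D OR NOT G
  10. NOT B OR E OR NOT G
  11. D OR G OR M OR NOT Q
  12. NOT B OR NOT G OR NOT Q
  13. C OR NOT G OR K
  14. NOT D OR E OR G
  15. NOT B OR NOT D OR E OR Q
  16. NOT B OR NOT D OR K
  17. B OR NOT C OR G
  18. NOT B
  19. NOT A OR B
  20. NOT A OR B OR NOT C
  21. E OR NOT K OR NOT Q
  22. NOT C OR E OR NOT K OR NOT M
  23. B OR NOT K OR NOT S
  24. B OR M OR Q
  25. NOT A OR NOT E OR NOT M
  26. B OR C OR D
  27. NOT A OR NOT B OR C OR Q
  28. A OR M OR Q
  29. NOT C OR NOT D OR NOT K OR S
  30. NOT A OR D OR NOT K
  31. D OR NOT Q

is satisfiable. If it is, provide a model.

Unit clause (NOT B) forces B = False.
In (NOT A OR B) only NOT A is left, so A = False.
Set Q = True.
  then (D OR NOT Q) forces D = True.
Try K = True:
  (NOT E OR NOT K) forces E = False.
  clause (E OR NOT K OR NOT Q) is falsified — backtrack.
So K = False.
Set E = True.
Set C = True.
  then (B OR NOT C OR G) forces G = True.
Set M = False.
Set S = False.
All clauses satisfied.

Q = True; D = True; B = False; A = False; K = False; E = True; C = True; M = False; S = False; G = True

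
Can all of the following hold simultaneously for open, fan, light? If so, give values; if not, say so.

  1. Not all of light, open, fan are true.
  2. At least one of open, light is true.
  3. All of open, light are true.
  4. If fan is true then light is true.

open=T, fan=F, light=T

  (1) {light, open, fan}: 2/3 true — not all ✓
  (2) {open, light}: 2 true — at least one ✓
  (3) {open, light}: all 2 true ✓
  (4) fan=F ⇒ light: vacuous ✓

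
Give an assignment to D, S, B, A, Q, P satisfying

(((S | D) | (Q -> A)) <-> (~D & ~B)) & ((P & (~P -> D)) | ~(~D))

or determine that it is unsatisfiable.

D=F; S=T; B=F; A=T; Q=T; P=T

  ((S | D) | (Q -> A)) <-> (~D & ~B) = True
    (S | D) | (Q -> A) = True
      S | D = True
      Q -> A = True
    ~D & ~B = True
      ~D = True
      ~B = True
  (P & (~P -> D)) | ~(~D) = True
    P & (~P -> D) = True
      ~P -> D = True
        ~P = False
    ~(~D) = False
      ~D = True
Both conjuncts True, so the formula holds.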